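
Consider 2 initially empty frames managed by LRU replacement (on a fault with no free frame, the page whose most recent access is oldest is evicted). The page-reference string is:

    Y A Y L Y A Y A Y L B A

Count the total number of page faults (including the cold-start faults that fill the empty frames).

7

Y -> miss, frames (Y)
A -> miss, frames (Y A)
Y -> hit
L -> miss, evict A, frames (Y L)
Y -> hit
A -> miss, evict L, frames (Y A)
Y -> hit
A -> hit
Y -> hit
L -> miss, evict A, frames (Y L)
B -> miss, evict Y, frames (L B)
A -> miss, evict L, frames (B A)
Page faults: 7.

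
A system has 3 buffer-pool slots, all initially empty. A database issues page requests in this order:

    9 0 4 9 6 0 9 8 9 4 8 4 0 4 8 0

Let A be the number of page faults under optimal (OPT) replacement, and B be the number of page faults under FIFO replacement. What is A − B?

-2

Under OPT: F F F . F . . F . F . . . . . . → 6 faults.
Under FIFO: F F F . F . F F . F . . F . . . → 8 faults.
A − B = 6 − 8 = -2.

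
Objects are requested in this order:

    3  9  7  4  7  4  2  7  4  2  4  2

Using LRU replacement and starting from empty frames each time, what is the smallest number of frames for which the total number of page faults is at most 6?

3

f=1: 12 faults
f=2: 8 faults
f=3: 5 faults
f=4: 5 faults
f=5: 5 faults
Smallest f with faults ≤ 6 is 3.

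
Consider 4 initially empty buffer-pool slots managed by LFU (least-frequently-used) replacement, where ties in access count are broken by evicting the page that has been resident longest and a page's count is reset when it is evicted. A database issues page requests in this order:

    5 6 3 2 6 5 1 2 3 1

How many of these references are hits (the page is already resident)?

3

5 -> fault, frames {5}
6 -> fault, frames {5,6}
3 -> fault, frames {5,6,3}
2 -> fault, frames {5,6,3,2}
6 -> hit
5 -> hit
1 -> fault, evict 3, frames {5,6,2,1}
2 -> hit
3 -> fault, evict 1, frames {5,6,2,3}
1 -> fault, evict 3, frames {5,6,2,1}
Hits: 3.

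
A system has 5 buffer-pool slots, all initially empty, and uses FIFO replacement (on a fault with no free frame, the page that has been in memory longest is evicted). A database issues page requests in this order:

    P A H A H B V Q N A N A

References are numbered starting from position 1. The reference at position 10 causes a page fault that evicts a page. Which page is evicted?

pos 1: P: miss, frames {P}
pos 2: A: miss, frames {P,A}
pos 3: H: miss, frames {P,A,H}
pos 4: A: hit
pos 5: H: hit
pos 6: B: miss, frames {P,A,H,B}
pos 7: V: miss, frames {P,A,H,B,V}
pos 8: Q: miss, evict P, frames {A,H,B,V,Q}
pos 9: N: miss, evict A, frames {H,B,V,Q,N}
pos 10: A: miss, evict H, frames {B,V,Q,N,A}
At position 10, page H is evicted.

H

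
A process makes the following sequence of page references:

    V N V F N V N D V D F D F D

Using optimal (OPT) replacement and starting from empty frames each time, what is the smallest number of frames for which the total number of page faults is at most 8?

2

f=1: 14 faults
f=2: 6 faults
f=3: 4 faults
f=4: 4 faults
Smallest f with faults ≤ 8 is 2.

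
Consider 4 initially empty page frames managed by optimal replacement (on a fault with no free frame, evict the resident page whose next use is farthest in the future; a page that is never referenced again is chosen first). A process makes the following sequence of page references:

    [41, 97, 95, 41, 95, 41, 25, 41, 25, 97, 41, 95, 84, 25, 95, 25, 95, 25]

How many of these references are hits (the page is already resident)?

41 -> miss, frames (41)
97 -> miss, frames (41 97)
95 -> miss, frames (41 97 95)
41 -> hit
95 -> hit
41 -> hit
25 -> miss, frames (41 97 95 25)
41 -> hit
25 -> hit
97 -> hit
41 -> hit
95 -> hit
84 -> miss, evict 97, frames (41 95 25 84)
25 -> hit
95 -> hit
25 -> hit
95 -> hit
25 -> hit
Hits: 13.

13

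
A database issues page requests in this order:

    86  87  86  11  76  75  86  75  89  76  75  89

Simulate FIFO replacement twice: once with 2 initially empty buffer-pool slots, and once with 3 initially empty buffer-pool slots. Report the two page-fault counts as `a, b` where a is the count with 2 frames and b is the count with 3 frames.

2 frames: F F . F F F F . F F F F → 10 faults.
3 frames: F F . F F F F . F F F . → 9 faults.
9 < 10: adding a frame reduced faults, as is typical.

10, 9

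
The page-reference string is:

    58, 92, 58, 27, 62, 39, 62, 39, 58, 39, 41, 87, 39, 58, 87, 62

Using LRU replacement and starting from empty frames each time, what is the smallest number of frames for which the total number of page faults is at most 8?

f=1: 16 faults
f=2: 12 faults
f=3: 10 faults
f=4: 8 faults
f=5: 7 faults
f=6: 7 faults
f=7: 7 faults
Smallest f with faults ≤ 8 is 4.

4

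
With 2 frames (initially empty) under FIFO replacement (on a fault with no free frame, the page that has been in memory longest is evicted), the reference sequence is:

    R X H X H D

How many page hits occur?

2

R → fault, frames [R]
X → fault, frames [R, X]
H → fault, evict R, frames [X, H]
X → hit
H → hit
D → fault, evict X, frames [H, D]
Hits: 2.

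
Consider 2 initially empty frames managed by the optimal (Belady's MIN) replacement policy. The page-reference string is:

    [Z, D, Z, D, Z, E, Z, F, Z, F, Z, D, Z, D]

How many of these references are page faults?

Z: miss, frames {Z}
D: miss, frames {Z,D}
Z: hit
D: hit
Z: hit
E: miss, evict D, frames {Z,E}
Z: hit
F: miss, evict E, frames {Z,F}
Z: hit
F: hit
Z: hit
D: miss, evict F, frames {Z,D}
Z: hit
D: hit
Page faults: 5.

5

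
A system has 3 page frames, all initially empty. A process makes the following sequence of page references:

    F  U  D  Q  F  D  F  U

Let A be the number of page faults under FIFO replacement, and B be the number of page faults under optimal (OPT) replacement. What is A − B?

Under FIFO: F F F F F . . F → 6 faults.
Under OPT: F F F F . . . F → 5 faults.
A − B = 6 − 5 = 1.

1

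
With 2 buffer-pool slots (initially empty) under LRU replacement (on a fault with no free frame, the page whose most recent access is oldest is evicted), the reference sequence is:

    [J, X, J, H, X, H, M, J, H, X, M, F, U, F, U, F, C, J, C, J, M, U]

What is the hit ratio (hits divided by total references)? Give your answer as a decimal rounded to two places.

0.32

J: miss, frames (J)
X: miss, frames (J X)
J: hit
H: miss, evict X, frames (J H)
X: miss, evict J, frames (H X)
H: hit
M: miss, evict X, frames (H M)
J: miss, evict H, frames (M J)
H: miss, evict M, frames (J H)
X: miss, evict J, frames (H X)
M: miss, evict H, frames (X M)
F: miss, evict X, frames (M F)
U: miss, evict M, frames (F U)
F: hit
U: hit
F: hit
C: miss, evict U, frames (F C)
J: miss, evict F, frames (C J)
C: hit
J: hit
M: miss, evict C, frames (J M)
U: miss, evict J, frames (M U)
Hits: 7 of 22 references → 7/22 = 0.3182.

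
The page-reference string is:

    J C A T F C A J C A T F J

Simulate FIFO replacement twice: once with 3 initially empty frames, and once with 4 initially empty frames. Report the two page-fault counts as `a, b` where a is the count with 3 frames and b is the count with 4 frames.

10, 11

3 frames: F F F F F F F F . . F F . → 10 faults.
4 frames: F F F F F . . F F F F F F → 11 faults.
11 > 10: adding a frame increased faults — Belady's anomaly.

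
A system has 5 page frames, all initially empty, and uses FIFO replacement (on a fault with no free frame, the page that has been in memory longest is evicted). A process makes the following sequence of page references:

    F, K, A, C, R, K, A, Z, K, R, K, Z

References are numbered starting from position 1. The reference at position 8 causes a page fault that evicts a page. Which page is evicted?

F

pos 1: F -> miss, frames [F]
pos 2: K -> miss, frames [F, K]
pos 3: A -> miss, frames [F, K, A]
pos 4: C -> miss, frames [F, K, A, C]
pos 5: R -> miss, frames [F, K, A, C, R]
pos 6: K -> hit
pos 7: A -> hit
pos 8: Z -> miss, evict F, frames [K, A, C, R, Z]
At position 8, page F is evicted.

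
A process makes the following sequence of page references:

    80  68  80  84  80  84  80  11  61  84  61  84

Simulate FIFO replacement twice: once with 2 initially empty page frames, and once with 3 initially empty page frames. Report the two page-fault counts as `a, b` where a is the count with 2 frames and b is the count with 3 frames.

7, 5

2 frames: F F . F F . . F F F . . → 7 faults.
3 frames: F F . F . . . F F . . . → 5 faults.
5 < 7: adding a frame reduced faults, as is typical.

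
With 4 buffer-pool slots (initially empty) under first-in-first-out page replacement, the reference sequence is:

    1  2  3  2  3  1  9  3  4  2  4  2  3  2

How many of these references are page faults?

5

1 -> fault, frames (1)
2 -> fault, frames (1 2)
3 -> fault, frames (1 2 3)
2 -> hit
3 -> hit
1 -> hit
9 -> fault, frames (1 2 3 9)
3 -> hit
4 -> fault, evict 1, frames (2 3 9 4)
2 -> hit
4 -> hit
2 -> hit
3 -> hit
2 -> hit
Page faults: 5.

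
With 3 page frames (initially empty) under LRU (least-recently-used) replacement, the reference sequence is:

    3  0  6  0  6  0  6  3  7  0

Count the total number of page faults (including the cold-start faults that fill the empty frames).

3 -> fault, frames {3}
0 -> fault, frames {3,0}
6 -> fault, frames {3,0,6}
0 -> hit
6 -> hit
0 -> hit
6 -> hit
3 -> hit
7 -> fault, evict 0, frames {6,3,7}
0 -> fault, evict 6, frames {3,7,0}
Page faults: 5.

5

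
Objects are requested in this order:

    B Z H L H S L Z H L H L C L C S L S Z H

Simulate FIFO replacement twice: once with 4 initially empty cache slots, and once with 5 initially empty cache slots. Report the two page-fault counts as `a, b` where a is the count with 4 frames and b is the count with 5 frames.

4 frames: F F F F . F . . . . . . F . . . . . F F → 8 faults.
5 frames: F F F F . F . . . . . . F . . . . . . . → 6 faults.
6 < 8: adding a frame reduced faults, as is typical.

8, 6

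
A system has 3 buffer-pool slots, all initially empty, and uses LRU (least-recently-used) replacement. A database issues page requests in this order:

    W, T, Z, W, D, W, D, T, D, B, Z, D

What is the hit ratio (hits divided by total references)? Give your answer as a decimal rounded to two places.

0.42

W → fault, frames {W}
T → fault, frames {W,T}
Z → fault, frames {W,T,Z}
W → hit
D → fault, evict T, frames {Z,W,D}
W → hit
D → hit
T → fault, evict Z, frames {W,D,T}
D → hit
B → fault, evict W, frames {T,D,B}
Z → fault, evict T, frames {D,B,Z}
D → hit
Hits: 5 of 12 references → 5/12 = 0.4167.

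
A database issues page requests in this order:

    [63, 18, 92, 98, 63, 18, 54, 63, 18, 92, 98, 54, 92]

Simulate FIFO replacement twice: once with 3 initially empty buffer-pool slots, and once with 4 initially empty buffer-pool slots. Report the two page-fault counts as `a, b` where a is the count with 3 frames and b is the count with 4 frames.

3 frames: F F F F F F F . . F F . . → 9 faults.
4 frames: F F F F . . F F F F F F . → 10 faults.
10 > 9: adding a frame increased faults — Belady's anomaly.

9, 10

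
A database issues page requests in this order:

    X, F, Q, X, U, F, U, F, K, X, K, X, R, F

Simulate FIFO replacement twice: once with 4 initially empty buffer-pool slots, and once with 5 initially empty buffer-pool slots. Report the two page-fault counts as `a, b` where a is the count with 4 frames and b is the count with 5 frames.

8, 6

4 frames: F F F . F . . . F F . . F F → 8 faults.
5 frames: F F F . F . . . F . . . F . → 6 faults.
6 < 8: adding a frame reduced faults, as is typical.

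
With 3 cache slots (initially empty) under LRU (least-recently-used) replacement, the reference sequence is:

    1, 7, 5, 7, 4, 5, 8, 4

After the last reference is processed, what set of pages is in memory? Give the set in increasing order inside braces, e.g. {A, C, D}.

{4, 5, 8}

1: miss, frames {1}
7: miss, frames {1,7}
5: miss, frames {1,7,5}
7: hit
4: miss, evict 1, frames {5,7,4}
5: hit
8: miss, evict 7, frames {4,5,8}
4: hit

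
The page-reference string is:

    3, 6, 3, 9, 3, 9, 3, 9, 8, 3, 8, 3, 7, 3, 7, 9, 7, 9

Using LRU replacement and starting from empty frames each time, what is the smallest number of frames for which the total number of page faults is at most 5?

4

f=1: 18 faults
f=2: 7 faults
f=3: 6 faults
f=4: 5 faults
f=5: 5 faults
Smallest f with faults ≤ 5 is 4.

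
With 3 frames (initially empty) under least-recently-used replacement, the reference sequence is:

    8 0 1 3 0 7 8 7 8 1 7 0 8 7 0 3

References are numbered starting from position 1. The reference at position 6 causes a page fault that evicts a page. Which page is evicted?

1

pos 1: 8 -> miss, frames {8}
pos 2: 0 -> miss, frames {8,0}
pos 3: 1 -> miss, frames {8,0,1}
pos 4: 3 -> miss, evict 8, frames {0,1,3}
pos 5: 0 -> hit
pos 6: 7 -> miss, evict 1, frames {3,0,7}
At position 6, page 1 is evicted.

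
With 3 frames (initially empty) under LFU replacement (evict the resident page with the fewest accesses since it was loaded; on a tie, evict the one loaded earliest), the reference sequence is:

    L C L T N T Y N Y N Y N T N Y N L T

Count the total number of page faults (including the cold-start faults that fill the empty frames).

12

L → miss, frames [L]
C → miss, frames [L, C]
L → hit
T → miss, frames [L, C, T]
N → miss, evict C, frames [L, T, N]
T → hit
Y → miss, evict N, frames [L, T, Y]
N → miss, evict Y, frames [L, T, N]
Y → miss, evict N, frames [L, T, Y]
N → miss, evict Y, frames [L, T, N]
Y → miss, evict N, frames [L, T, Y]
N → miss, evict Y, frames [L, T, N]
T → hit
N → hit
Y → miss, evict L, frames [T, N, Y]
N → hit
L → miss, evict Y, frames [T, N, L]
T → hit
Page faults: 12.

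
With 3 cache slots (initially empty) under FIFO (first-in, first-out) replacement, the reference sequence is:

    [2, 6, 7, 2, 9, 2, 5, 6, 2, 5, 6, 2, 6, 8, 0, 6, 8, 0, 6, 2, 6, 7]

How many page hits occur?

10

2 -> fault, frames {2}
6 -> fault, frames {2,6}
7 -> fault, frames {2,6,7}
2 -> hit
9 -> fault, evict 2, frames {6,7,9}
2 -> fault, evict 6, frames {7,9,2}
5 -> fault, evict 7, frames {9,2,5}
6 -> fault, evict 9, frames {2,5,6}
2 -> hit
5 -> hit
6 -> hit
2 -> hit
6 -> hit
8 -> fault, evict 2, frames {5,6,8}
0 -> fault, evict 5, frames {6,8,0}
6 -> hit
8 -> hit
0 -> hit
6 -> hit
2 -> fault, evict 6, frames {8,0,2}
6 -> fault, evict 8, frames {0,2,6}
7 -> fault, evict 0, frames {2,6,7}
Hits: 10.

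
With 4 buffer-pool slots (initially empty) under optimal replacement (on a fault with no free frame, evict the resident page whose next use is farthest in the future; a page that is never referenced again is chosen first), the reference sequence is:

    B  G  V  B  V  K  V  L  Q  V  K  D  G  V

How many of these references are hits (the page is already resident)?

B → fault, frames (B)
G → fault, frames (B G)
V → fault, frames (B G V)
B → hit
V → hit
K → fault, frames (B G V K)
V → hit
L → fault, evict B, frames (G V K L)
Q → fault, evict L, frames (G V K Q)
V → hit
K → hit
D → fault, evict Q, frames (G V K D)
G → hit
V → hit
Hits: 7.

7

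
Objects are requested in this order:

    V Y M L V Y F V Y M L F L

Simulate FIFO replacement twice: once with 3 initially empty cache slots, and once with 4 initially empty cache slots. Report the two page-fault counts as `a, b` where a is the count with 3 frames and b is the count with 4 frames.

3 frames: F F F F F F F . . F F . . → 9 faults.
4 frames: F F F F . . F F F F F F . → 10 faults.
10 > 9: adding a frame increased faults — Belady's anomaly.

9, 10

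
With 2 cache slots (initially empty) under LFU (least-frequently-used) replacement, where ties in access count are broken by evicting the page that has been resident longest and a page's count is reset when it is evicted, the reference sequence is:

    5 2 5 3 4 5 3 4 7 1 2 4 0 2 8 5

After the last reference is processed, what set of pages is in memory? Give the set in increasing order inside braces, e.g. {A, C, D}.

5 → miss, frames (5)
2 → miss, frames (5 2)
5 → hit
3 → miss, evict 2, frames (5 3)
4 → miss, evict 3, frames (5 4)
5 → hit
3 → miss, evict 4, frames (5 3)
4 → miss, evict 3, frames (5 4)
7 → miss, evict 4, frames (5 7)
1 → miss, evict 7, frames (5 1)
2 → miss, evict 1, frames (5 2)
4 → miss, evict 2, frames (5 4)
0 → miss, evict 4, frames (5 0)
2 → miss, evict 0, frames (5 2)
8 → miss, evict 2, frames (5 8)
5 → hit

{5, 8}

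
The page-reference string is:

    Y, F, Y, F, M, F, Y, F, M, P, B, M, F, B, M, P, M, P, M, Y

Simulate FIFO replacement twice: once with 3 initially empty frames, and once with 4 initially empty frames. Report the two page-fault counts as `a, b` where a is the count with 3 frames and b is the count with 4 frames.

9, 6

3 frames: F F . . F . . . . F F . F . F F . . . F → 9 faults.
4 frames: F F . . F . . . . F F . . . . . . . . F → 6 faults.
6 < 9: adding a frame reduced faults, as is typical.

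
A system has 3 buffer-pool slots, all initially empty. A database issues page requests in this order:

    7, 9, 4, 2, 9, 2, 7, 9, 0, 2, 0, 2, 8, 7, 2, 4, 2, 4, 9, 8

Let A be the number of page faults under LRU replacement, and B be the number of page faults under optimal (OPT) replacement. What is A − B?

4

Under LRU: F F F F . . F . F F . . F F . F . . F F → 12 faults.
Under OPT: F F F F . . . . F . . . F . . F . . F . → 8 faults.
A − B = 12 − 8 = 4.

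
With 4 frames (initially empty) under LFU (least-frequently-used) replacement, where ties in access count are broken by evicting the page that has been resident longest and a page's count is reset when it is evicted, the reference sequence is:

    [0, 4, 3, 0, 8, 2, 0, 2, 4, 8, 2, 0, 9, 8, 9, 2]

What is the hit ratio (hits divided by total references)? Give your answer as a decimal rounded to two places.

0.56

0 → fault, frames {0}
4 → fault, frames {0,4}
3 → fault, frames {0,4,3}
0 → hit
8 → fault, frames {0,4,3,8}
2 → fault, evict 4, frames {0,3,8,2}
0 → hit
2 → hit
4 → fault, evict 3, frames {0,8,2,4}
8 → hit
2 → hit
0 → hit
9 → fault, evict 4, frames {0,8,2,9}
8 → hit
9 → hit
2 → hit
Hits: 9 of 16 references → 9/16 = 0.5625.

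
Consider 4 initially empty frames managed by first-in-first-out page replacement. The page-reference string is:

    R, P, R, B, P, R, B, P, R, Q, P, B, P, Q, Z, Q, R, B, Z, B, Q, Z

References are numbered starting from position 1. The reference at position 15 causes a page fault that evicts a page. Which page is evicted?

R

pos 1: R -> fault, frames [R]
pos 2: P -> fault, frames [R, P]
pos 3: R -> hit
pos 4: B -> fault, frames [R, P, B]
pos 5: P -> hit
pos 6: R -> hit
pos 7: B -> hit
pos 8: P -> hit
pos 9: R -> hit
pos 10: Q -> fault, frames [R, P, B, Q]
pos 11: P -> hit
pos 12: B -> hit
pos 13: P -> hit
pos 14: Q -> hit
pos 15: Z -> fault, evict R, frames [P, B, Q, Z]
At position 15, page R is evicted.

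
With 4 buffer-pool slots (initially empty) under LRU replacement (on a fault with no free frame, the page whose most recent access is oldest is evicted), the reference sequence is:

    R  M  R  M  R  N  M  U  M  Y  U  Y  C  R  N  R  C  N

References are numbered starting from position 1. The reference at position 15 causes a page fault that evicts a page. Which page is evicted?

pos 1: R -> fault, frames [R]
pos 2: M -> fault, frames [R, M]
pos 3: R -> hit
pos 4: M -> hit
pos 5: R -> hit
pos 6: N -> fault, frames [M, R, N]
pos 7: M -> hit
pos 8: U -> fault, frames [R, N, M, U]
pos 9: M -> hit
pos 10: Y -> fault, evict R, frames [N, U, M, Y]
pos 11: U -> hit
pos 12: Y -> hit
pos 13: C -> fault, evict N, frames [M, U, Y, C]
pos 14: R -> fault, evict M, frames [U, Y, C, R]
pos 15: N -> fault, evict U, frames [Y, C, R, N]
At position 15, page U is evicted.

U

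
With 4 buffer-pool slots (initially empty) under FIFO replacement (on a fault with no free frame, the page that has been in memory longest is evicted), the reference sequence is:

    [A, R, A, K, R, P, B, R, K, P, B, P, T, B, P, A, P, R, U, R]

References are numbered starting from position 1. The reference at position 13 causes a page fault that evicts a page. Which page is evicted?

R

pos 1: A -> miss, frames (A)
pos 2: R -> miss, frames (A R)
pos 3: A -> hit
pos 4: K -> miss, frames (A R K)
pos 5: R -> hit
pos 6: P -> miss, frames (A R K P)
pos 7: B -> miss, evict A, frames (R K P B)
pos 8: R -> hit
pos 9: K -> hit
pos 10: P -> hit
pos 11: B -> hit
pos 12: P -> hit
pos 13: T -> miss, evict R, frames (K P B T)
At position 13, page R is evicted.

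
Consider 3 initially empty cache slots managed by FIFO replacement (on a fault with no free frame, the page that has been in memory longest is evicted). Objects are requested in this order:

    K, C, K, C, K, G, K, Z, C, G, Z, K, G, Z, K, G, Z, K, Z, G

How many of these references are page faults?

K → fault, frames (K)
C → fault, frames (K C)
K → hit
C → hit
K → hit
G → fault, frames (K C G)
K → hit
Z → fault, evict K, frames (C G Z)
C → hit
G → hit
Z → hit
K → fault, evict C, frames (G Z K)
G → hit
Z → hit
K → hit
G → hit
Z → hit
K → hit
Z → hit
G → hit
Page faults: 5.

5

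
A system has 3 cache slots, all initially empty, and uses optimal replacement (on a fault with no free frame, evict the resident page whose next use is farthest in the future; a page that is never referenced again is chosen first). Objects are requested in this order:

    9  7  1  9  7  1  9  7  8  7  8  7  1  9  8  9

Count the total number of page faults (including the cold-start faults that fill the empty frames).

5

9 → miss, frames {9}
7 → miss, frames {9,7}
1 → miss, frames {9,7,1}
9 → hit
7 → hit
1 → hit
9 → hit
7 → hit
8 → miss, evict 9, frames {7,1,8}
7 → hit
8 → hit
7 → hit
1 → hit
9 → miss, evict 1, frames {7,8,9}
8 → hit
9 → hit
Page faults: 5.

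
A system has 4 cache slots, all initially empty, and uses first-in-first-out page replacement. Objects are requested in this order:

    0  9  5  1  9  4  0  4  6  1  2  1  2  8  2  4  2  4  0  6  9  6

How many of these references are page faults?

0 → fault, frames {0}
9 → fault, frames {0,9}
5 → fault, frames {0,9,5}
1 → fault, frames {0,9,5,1}
9 → hit
4 → fault, evict 0, frames {9,5,1,4}
0 → fault, evict 9, frames {5,1,4,0}
4 → hit
6 → fault, evict 5, frames {1,4,0,6}
1 → hit
2 → fault, evict 1, frames {4,0,6,2}
1 → fault, evict 4, frames {0,6,2,1}
2 → hit
8 → fault, evict 0, frames {6,2,1,8}
2 → hit
4 → fault, evict 6, frames {2,1,8,4}
2 → hit
4 → hit
0 → fault, evict 2, frames {1,8,4,0}
6 → fault, evict 1, frames {8,4,0,6}
9 → fault, evict 8, frames {4,0,6,9}
6 → hit
Page faults: 14.

14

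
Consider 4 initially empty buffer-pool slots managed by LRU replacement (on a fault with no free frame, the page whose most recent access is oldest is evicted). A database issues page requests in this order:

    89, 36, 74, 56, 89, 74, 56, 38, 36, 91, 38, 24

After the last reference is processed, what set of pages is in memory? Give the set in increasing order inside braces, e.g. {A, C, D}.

89: fault, frames [89]
36: fault, frames [89, 36]
74: fault, frames [89, 36, 74]
56: fault, frames [89, 36, 74, 56]
89: hit
74: hit
56: hit
38: fault, evict 36, frames [89, 74, 56, 38]
36: fault, evict 89, frames [74, 56, 38, 36]
91: fault, evict 74, frames [56, 38, 36, 91]
38: hit
24: fault, evict 56, frames [36, 91, 38, 24]

{24, 36, 38, 91}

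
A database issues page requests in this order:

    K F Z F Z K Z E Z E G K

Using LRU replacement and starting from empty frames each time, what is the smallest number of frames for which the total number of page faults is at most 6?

f=1: 12 faults
f=2: 7 faults
f=3: 6 faults
f=4: 5 faults
f=5: 5 faults
Smallest f with faults ≤ 6 is 3.

3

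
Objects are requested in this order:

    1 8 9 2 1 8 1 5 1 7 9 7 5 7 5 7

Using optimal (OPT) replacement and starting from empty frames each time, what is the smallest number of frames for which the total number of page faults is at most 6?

4

f=1: 16 faults
f=2: 9 faults
f=3: 7 faults
f=4: 6 faults
f=5: 6 faults
f=6: 6 faults
Smallest f with faults ≤ 6 is 4.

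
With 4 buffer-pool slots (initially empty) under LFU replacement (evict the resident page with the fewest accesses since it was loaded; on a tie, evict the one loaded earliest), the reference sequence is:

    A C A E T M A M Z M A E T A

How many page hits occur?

6

A: miss, frames {A}
C: miss, frames {A,C}
A: hit
E: miss, frames {A,C,E}
T: miss, frames {A,C,E,T}
M: miss, evict C, frames {A,E,T,M}
A: hit
M: hit
Z: miss, evict E, frames {A,T,M,Z}
M: hit
A: hit
E: miss, evict T, frames {A,M,Z,E}
T: miss, evict Z, frames {A,M,E,T}
A: hit
Hits: 6.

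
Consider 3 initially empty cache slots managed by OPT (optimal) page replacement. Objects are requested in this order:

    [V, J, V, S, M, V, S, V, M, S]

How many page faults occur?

4

V: miss, frames {V}
J: miss, frames {V,J}
V: hit
S: miss, frames {V,J,S}
M: miss, evict J, frames {V,S,M}
V: hit
S: hit
V: hit
M: hit
S: hit
Page faults: 4.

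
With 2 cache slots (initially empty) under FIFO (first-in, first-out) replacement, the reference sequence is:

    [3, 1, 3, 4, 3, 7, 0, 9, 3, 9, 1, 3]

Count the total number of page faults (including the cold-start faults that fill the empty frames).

9

3 -> miss, frames [3]
1 -> miss, frames [3, 1]
3 -> hit
4 -> miss, evict 3, frames [1, 4]
3 -> miss, evict 1, frames [4, 3]
7 -> miss, evict 4, frames [3, 7]
0 -> miss, evict 3, frames [7, 0]
9 -> miss, evict 7, frames [0, 9]
3 -> miss, evict 0, frames [9, 3]
9 -> hit
1 -> miss, evict 9, frames [3, 1]
3 -> hit
Page faults: 9.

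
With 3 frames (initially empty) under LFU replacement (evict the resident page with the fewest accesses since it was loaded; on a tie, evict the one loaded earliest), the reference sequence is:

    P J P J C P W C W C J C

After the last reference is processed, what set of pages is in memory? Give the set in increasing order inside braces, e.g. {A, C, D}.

P: fault, frames {P}
J: fault, frames {P,J}
P: hit
J: hit
C: fault, frames {P,J,C}
P: hit
W: fault, evict C, frames {P,J,W}
C: fault, evict W, frames {P,J,C}
W: fault, evict C, frames {P,J,W}
C: fault, evict W, frames {P,J,C}
J: hit
C: hit

{C, J, P}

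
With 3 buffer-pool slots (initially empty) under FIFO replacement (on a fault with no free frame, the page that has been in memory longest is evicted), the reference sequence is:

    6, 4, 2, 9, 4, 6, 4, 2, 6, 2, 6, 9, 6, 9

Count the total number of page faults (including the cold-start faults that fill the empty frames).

6 → fault, frames [6]
4 → fault, frames [6, 4]
2 → fault, frames [6, 4, 2]
9 → fault, evict 6, frames [4, 2, 9]
4 → hit
6 → fault, evict 4, frames [2, 9, 6]
4 → fault, evict 2, frames [9, 6, 4]
2 → fault, evict 9, frames [6, 4, 2]
6 → hit
2 → hit
6 → hit
9 → fault, evict 6, frames [4, 2, 9]
6 → fault, evict 4, frames [2, 9, 6]
9 → hit
Page faults: 9.

9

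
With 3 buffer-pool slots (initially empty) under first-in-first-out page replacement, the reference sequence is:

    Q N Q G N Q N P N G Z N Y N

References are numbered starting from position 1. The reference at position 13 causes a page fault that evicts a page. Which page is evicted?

pos 1: Q: miss, frames (Q)
pos 2: N: miss, frames (Q N)
pos 3: Q: hit
pos 4: G: miss, frames (Q N G)
pos 5: N: hit
pos 6: Q: hit
pos 7: N: hit
pos 8: P: miss, evict Q, frames (N G P)
pos 9: N: hit
pos 10: G: hit
pos 11: Z: miss, evict N, frames (G P Z)
pos 12: N: miss, evict G, frames (P Z N)
pos 13: Y: miss, evict P, frames (Z N Y)
At position 13, page P is evicted.

P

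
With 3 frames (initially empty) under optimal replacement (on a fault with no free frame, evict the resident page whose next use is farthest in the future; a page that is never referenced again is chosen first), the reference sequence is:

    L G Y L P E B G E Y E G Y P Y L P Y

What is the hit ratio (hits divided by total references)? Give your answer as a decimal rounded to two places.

0.50

L: miss, frames [L]
G: miss, frames [L, G]
Y: miss, frames [L, G, Y]
L: hit
P: miss, evict L, frames [G, Y, P]
E: miss, evict P, frames [G, Y, E]
B: miss, evict Y, frames [G, E, B]
G: hit
E: hit
Y: miss, evict B, frames [G, E, Y]
E: hit
G: hit
Y: hit
P: miss, evict E, frames [G, Y, P]
Y: hit
L: miss, evict G, frames [Y, P, L]
P: hit
Y: hit
Hits: 9 of 18 references → 9/18 = 0.5000.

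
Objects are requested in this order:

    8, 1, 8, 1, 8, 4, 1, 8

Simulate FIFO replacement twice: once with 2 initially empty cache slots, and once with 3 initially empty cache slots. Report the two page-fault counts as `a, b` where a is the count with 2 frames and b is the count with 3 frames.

4, 3

2 frames: F F . . . F . F → 4 faults.
3 frames: F F . . . F . . → 3 faults.
3 < 4: adding a frame reduced faults, as is typical.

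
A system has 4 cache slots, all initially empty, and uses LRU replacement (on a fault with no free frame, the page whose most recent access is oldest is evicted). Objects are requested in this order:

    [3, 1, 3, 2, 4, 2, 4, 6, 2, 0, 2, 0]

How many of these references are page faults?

3 -> miss, frames [3]
1 -> miss, frames [3, 1]
3 -> hit
2 -> miss, frames [1, 3, 2]
4 -> miss, frames [1, 3, 2, 4]
2 -> hit
4 -> hit
6 -> miss, evict 1, frames [3, 2, 4, 6]
2 -> hit
0 -> miss, evict 3, frames [4, 6, 2, 0]
2 -> hit
0 -> hit
Page faults: 6.

6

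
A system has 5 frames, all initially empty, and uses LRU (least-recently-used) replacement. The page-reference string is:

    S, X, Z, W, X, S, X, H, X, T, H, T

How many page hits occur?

S -> miss, frames [S]
X -> miss, frames [S, X]
Z -> miss, frames [S, X, Z]
W -> miss, frames [S, X, Z, W]
X -> hit
S -> hit
X -> hit
H -> miss, frames [Z, W, S, X, H]
X -> hit
T -> miss, evict Z, frames [W, S, H, X, T]
H -> hit
T -> hit
Hits: 6.

6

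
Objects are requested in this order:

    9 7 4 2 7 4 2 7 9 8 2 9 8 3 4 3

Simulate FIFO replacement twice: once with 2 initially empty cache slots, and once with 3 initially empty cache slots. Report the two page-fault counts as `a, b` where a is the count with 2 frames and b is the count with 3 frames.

15, 8

2 frames: F F F F F F F F F F F F F F F . → 15 faults.
3 frames: F F F F . . . . F F . . . F F . → 8 faults.
8 < 15: adding a frame reduced faults, as is typical.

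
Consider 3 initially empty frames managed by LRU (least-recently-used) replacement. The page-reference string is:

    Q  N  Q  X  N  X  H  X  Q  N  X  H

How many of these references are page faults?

Q → fault, frames [Q]
N → fault, frames [Q, N]
Q → hit
X → fault, frames [N, Q, X]
N → hit
X → hit
H → fault, evict Q, frames [N, X, H]
X → hit
Q → fault, evict N, frames [H, X, Q]
N → fault, evict H, frames [X, Q, N]
X → hit
H → fault, evict Q, frames [N, X, H]
Page faults: 7.

7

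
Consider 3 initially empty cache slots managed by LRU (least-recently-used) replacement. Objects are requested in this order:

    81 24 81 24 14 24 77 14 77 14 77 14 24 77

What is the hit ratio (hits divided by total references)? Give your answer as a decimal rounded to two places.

0.71

81 -> miss, frames (81)
24 -> miss, frames (81 24)
81 -> hit
24 -> hit
14 -> miss, frames (81 24 14)
24 -> hit
77 -> miss, evict 81, frames (14 24 77)
14 -> hit
77 -> hit
14 -> hit
77 -> hit
14 -> hit
24 -> hit
77 -> hit
Hits: 10 of 14 references → 10/14 = 0.7143.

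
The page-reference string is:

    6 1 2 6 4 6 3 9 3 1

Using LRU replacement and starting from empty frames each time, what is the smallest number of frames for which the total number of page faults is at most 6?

6

f=1: 10 faults
f=2: 8 faults
f=3: 7 faults
f=4: 7 faults
f=5: 7 faults
f=6: 6 faults
Smallest f with faults ≤ 6 is 6.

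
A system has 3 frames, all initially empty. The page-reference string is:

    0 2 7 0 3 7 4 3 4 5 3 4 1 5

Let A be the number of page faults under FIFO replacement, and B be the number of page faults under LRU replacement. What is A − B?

Under FIFO: F F F . F . F . . F . . F . → 7 faults.
Under LRU: F F F . F . F . . F . . F F → 8 faults.
A − B = 7 − 8 = -1.

-1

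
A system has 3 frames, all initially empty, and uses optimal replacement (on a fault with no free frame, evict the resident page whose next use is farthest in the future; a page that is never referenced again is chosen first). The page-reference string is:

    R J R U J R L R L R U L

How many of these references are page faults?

4

R -> fault, frames (R)
J -> fault, frames (R J)
R -> hit
U -> fault, frames (R J U)
J -> hit
R -> hit
L -> fault, evict J, frames (R U L)
R -> hit
L -> hit
R -> hit
U -> hit
L -> hit
Page faults: 4.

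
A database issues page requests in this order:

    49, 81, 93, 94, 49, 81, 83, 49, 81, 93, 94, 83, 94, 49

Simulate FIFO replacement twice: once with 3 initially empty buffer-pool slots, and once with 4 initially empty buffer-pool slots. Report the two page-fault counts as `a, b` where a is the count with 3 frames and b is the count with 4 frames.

3 frames: F F F F F F F . . F F . . F → 10 faults.
4 frames: F F F F . . F F F F F F . F → 11 faults.
11 > 10: adding a frame increased faults — Belady's anomaly.

10, 11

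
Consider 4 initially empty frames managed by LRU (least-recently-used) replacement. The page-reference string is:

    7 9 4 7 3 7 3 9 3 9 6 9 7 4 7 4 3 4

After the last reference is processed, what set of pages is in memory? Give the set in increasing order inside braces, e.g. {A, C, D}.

7: miss, frames [7]
9: miss, frames [7, 9]
4: miss, frames [7, 9, 4]
7: hit
3: miss, frames [9, 4, 7, 3]
7: hit
3: hit
9: hit
3: hit
9: hit
6: miss, evict 4, frames [7, 3, 9, 6]
9: hit
7: hit
4: miss, evict 3, frames [6, 9, 7, 4]
7: hit
4: hit
3: miss, evict 6, frames [9, 7, 4, 3]
4: hit

{3, 4, 7, 9}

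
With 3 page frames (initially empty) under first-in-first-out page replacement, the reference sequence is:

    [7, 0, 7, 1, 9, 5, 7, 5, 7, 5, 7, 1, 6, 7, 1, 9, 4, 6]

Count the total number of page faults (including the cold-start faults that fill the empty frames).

10

7 → fault, frames (7)
0 → fault, frames (7 0)
7 → hit
1 → fault, frames (7 0 1)
9 → fault, evict 7, frames (0 1 9)
5 → fault, evict 0, frames (1 9 5)
7 → fault, evict 1, frames (9 5 7)
5 → hit
7 → hit
5 → hit
7 → hit
1 → fault, evict 9, frames (5 7 1)
6 → fault, evict 5, frames (7 1 6)
7 → hit
1 → hit
9 → fault, evict 7, frames (1 6 9)
4 → fault, evict 1, frames (6 9 4)
6 → hit
Page faults: 10.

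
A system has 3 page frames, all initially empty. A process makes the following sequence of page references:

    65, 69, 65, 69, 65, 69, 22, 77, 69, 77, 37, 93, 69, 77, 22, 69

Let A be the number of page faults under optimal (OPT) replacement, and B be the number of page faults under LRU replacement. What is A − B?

Under OPT: F F . . . . F F . . F F . . F . → 7 faults.
Under LRU: F F . . . . F F . . F F F F F . → 9 faults.
A − B = 7 − 9 = -2.

-2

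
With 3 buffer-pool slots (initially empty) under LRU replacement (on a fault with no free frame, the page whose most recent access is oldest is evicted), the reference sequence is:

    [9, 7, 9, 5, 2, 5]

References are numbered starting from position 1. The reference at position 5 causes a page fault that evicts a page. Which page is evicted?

pos 1: 9 -> fault, frames (9)
pos 2: 7 -> fault, frames (9 7)
pos 3: 9 -> hit
pos 4: 5 -> fault, frames (7 9 5)
pos 5: 2 -> fault, evict 7, frames (9 5 2)
At position 5, page 7 is evicted.

7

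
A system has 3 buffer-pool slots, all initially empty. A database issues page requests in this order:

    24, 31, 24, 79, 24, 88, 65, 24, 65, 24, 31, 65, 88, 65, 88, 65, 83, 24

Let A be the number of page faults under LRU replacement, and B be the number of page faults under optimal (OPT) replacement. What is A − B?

Under LRU: F F . F . F F . . . F . F . . . F F → 9 faults.
Under OPT: F F . F . F F . . . . . F . . . F . → 7 faults.
A − B = 9 − 7 = 2.

2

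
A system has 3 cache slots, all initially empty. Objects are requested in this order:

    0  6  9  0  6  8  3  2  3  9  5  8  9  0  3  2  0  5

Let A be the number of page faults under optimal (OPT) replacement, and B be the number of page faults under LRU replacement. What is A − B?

Under OPT: F F F . . F F F . . F F . F . F . F → 11 faults.
Under LRU: F F F . . F F F . F F F . F F F . F → 13 faults.
A − B = 11 − 13 = -2.

-2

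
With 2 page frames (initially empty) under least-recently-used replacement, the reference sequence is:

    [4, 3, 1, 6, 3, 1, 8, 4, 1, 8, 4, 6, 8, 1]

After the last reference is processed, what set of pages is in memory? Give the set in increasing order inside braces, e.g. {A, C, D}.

{1, 8}

4: fault, frames {4}
3: fault, frames {4,3}
1: fault, evict 4, frames {3,1}
6: fault, evict 3, frames {1,6}
3: fault, evict 1, frames {6,3}
1: fault, evict 6, frames {3,1}
8: fault, evict 3, frames {1,8}
4: fault, evict 1, frames {8,4}
1: fault, evict 8, frames {4,1}
8: fault, evict 4, frames {1,8}
4: fault, evict 1, frames {8,4}
6: fault, evict 8, frames {4,6}
8: fault, evict 4, frames {6,8}
1: fault, evict 6, frames {8,1}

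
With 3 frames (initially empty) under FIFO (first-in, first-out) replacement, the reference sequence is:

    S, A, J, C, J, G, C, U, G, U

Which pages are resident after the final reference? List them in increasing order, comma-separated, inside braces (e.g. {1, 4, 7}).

S: miss, frames [S]
A: miss, frames [S, A]
J: miss, frames [S, A, J]
C: miss, evict S, frames [A, J, C]
J: hit
G: miss, evict A, frames [J, C, G]
C: hit
U: miss, evict J, frames [C, G, U]
G: hit
U: hit

{C, G, U}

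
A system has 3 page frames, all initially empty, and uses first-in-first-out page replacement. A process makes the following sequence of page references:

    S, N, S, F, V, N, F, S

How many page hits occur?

3

S -> fault, frames [S]
N -> fault, frames [S, N]
S -> hit
F -> fault, frames [S, N, F]
V -> fault, evict S, frames [N, F, V]
N -> hit
F -> hit
S -> fault, evict N, frames [F, V, S]
Hits: 3.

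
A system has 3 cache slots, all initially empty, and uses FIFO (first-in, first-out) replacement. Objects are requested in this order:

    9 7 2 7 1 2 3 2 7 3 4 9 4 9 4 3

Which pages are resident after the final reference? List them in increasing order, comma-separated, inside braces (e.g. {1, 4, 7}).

{3, 4, 9}

9 -> miss, frames (9)
7 -> miss, frames (9 7)
2 -> miss, frames (9 7 2)
7 -> hit
1 -> miss, evict 9, frames (7 2 1)
2 -> hit
3 -> miss, evict 7, frames (2 1 3)
2 -> hit
7 -> miss, evict 2, frames (1 3 7)
3 -> hit
4 -> miss, evict 1, frames (3 7 4)
9 -> miss, evict 3, frames (7 4 9)
4 -> hit
9 -> hit
4 -> hit
3 -> miss, evict 7, frames (4 9 3)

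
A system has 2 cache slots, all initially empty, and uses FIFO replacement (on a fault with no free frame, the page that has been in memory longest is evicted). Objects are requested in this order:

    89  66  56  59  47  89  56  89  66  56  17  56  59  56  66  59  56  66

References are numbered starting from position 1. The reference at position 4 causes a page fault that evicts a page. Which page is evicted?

pos 1: 89: fault, frames {89}
pos 2: 66: fault, frames {89,66}
pos 3: 56: fault, evict 89, frames {66,56}
pos 4: 59: fault, evict 66, frames {56,59}
At position 4, page 66 is evicted.

66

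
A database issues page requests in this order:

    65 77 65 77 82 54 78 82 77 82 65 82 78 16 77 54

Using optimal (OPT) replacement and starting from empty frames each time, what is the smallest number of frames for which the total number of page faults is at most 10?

3

f=1: 16 faults
f=2: 11 faults
f=3: 9 faults
f=4: 7 faults
f=5: 6 faults
f=6: 6 faults
Smallest f with faults ≤ 10 is 3.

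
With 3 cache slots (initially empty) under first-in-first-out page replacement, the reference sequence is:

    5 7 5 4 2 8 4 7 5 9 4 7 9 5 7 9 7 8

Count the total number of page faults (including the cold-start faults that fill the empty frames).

5 -> fault, frames (5)
7 -> fault, frames (5 7)
5 -> hit
4 -> fault, frames (5 7 4)
2 -> fault, evict 5, frames (7 4 2)
8 -> fault, evict 7, frames (4 2 8)
4 -> hit
7 -> fault, evict 4, frames (2 8 7)
5 -> fault, evict 2, frames (8 7 5)
9 -> fault, evict 8, frames (7 5 9)
4 -> fault, evict 7, frames (5 9 4)
7 -> fault, evict 5, frames (9 4 7)
9 -> hit
5 -> fault, evict 9, frames (4 7 5)
7 -> hit
9 -> fault, evict 4, frames (7 5 9)
7 -> hit
8 -> fault, evict 7, frames (5 9 8)
Page faults: 13.

13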